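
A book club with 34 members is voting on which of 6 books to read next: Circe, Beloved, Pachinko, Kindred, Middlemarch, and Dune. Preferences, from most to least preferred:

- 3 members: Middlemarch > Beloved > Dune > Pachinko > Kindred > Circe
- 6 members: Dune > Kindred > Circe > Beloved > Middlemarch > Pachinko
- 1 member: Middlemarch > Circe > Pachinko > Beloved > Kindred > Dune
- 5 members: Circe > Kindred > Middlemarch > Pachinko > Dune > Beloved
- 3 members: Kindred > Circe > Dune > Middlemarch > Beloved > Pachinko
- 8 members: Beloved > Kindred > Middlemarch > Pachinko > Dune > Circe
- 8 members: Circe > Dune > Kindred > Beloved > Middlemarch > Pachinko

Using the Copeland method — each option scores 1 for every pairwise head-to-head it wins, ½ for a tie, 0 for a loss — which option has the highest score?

Kindred

Circe: beats Beloved, Pachinko, and Middlemarch; ties Dune; loses to Kindred → score 3.5.
Beloved: beats Pachinko and Middlemarch; loses to Circe, Kindred, and Dune → score 2.
Pachinko: loses to Circe, Beloved, Kindred, Middlemarch, and Dune → score 0.
Kindred: beats Circe, Beloved, Pachinko, and Middlemarch; ties Dune → score 4.5.
Middlemarch: beats Pachinko; ties Dune; loses to Circe, Beloved, and Kindred → score 1.5.
Dune: beats Beloved and Pachinko; ties Circe, Kindred, and Middlemarch → score 3.5.
Kindred has the best pairwise record.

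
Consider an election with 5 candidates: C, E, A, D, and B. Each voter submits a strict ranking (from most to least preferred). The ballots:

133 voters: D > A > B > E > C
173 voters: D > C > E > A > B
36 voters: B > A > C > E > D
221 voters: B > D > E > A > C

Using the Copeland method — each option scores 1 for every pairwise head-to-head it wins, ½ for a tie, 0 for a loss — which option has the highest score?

C: loses to E, A, D, and B → score 0.
E: beats C and A; loses to D and B → score 2.
A: beats C and B; loses to E and D → score 2.
D: beats C, E, A, and B → score 4.
B: beats C and E; loses to A and D → score 2.
D has the best pairwise record.

D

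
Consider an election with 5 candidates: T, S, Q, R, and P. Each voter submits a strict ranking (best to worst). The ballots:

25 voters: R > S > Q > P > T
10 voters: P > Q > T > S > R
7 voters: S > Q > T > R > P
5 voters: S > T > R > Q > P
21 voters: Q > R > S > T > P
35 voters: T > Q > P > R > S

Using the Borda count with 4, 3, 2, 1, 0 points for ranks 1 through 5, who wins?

Q

T: 25·0 + 10·2 + 7·2 + 5·3 + 21·1 + 35·4 = 210
S: 25·3 + 10·1 + 7·4 + 5·4 + 21·2 + 35·0 = 175
Q: 25·2 + 10·3 + 7·3 + 5·1 + 21·4 + 35·3 = 295
R: 25·4 + 10·0 + 7·1 + 5·2 + 21·3 + 35·1 = 215
P: 25·1 + 10·4 + 7·0 + 5·0 + 21·0 + 35·2 = 135
Q has the highest Borda score (295).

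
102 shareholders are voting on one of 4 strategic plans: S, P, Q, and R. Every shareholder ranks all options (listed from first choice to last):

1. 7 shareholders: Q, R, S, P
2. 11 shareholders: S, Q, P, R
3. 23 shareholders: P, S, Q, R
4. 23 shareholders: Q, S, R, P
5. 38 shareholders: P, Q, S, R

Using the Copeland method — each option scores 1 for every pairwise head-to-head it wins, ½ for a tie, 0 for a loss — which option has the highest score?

S: beats R; loses to P and Q → score 1.
P: beats S, Q, and R → score 3.
Q: beats S and R; loses to P → score 2.
R: loses to S, P, and Q → score 0.
P has the best pairwise record.

P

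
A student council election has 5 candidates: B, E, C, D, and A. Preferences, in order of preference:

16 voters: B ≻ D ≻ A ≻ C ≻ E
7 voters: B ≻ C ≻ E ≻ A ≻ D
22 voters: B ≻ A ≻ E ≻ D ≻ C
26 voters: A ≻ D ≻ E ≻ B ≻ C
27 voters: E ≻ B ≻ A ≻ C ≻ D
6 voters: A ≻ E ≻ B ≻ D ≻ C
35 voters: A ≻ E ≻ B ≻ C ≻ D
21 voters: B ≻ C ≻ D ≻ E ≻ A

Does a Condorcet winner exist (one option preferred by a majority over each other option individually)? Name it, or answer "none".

Checking pairwise contests:
E beats B 94–66.
A beats E 105–55.
B beats C 160–0.
B beats D 134–26.
B beats A 93–67.
Every option loses at least one head-to-head, so there is no Condorcet winner.

none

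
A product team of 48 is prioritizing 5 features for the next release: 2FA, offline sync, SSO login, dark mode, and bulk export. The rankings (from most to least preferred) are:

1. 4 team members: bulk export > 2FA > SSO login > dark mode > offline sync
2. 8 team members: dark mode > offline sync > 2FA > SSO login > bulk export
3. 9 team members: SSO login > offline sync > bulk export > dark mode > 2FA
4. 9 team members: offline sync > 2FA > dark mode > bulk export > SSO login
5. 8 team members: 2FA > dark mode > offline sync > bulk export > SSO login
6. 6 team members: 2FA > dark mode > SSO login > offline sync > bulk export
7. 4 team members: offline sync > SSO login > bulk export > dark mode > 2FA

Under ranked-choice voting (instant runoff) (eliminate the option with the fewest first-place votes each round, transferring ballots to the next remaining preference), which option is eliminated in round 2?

dark mode

Round 1: 2FA 14, offline sync 13, SSO login 9, dark mode 8, bulk export 4. Eliminate bulk export.
Round 2: 2FA 18, offline sync 13, SSO login 9, dark mode 8. Eliminate dark mode.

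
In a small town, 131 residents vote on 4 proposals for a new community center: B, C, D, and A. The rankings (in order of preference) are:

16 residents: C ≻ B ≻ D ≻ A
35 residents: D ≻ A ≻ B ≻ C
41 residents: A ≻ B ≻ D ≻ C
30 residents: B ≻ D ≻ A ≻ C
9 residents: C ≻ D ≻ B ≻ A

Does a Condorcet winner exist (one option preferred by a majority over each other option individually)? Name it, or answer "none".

none

Checking pairwise contests:
A beats B 76–55.
B beats C 106–25.
B beats D 87–44.
D beats A 90–41.
Every option loses at least one head-to-head, so there is no Condorcet winner.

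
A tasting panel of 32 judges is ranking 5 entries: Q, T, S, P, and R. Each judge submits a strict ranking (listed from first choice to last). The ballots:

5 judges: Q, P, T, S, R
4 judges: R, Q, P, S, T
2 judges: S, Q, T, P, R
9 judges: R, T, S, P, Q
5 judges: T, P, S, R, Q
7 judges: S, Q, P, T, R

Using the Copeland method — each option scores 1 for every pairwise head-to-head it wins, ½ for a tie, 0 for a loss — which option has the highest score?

Q: beats T and P; loses to S and R → score 2.
T: beats S and R; ties P; loses to Q → score 2.5.
S: beats Q, P, and R; loses to T → score 3.
P: beats R; ties T; loses to Q and S → score 1.5.
R: beats Q; loses to T, S, and P → score 1.
S has the best pairwise record.

S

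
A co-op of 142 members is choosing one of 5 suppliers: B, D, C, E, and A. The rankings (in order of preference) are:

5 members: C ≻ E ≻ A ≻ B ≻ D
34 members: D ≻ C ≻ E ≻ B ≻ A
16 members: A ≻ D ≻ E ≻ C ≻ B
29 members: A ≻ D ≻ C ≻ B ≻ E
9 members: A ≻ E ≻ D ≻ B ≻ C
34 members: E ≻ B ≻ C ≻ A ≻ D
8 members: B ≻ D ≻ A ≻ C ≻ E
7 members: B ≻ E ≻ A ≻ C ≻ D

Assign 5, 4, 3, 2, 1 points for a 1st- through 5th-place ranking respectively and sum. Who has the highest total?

D

B: 5·2 + 34·2 + 16·1 + 29·2 + 9·2 + 34·4 + 8·5 + 7·5 = 381
D: 5·1 + 34·5 + 16·4 + 29·4 + 9·3 + 34·1 + 8·4 + 7·1 = 455
C: 5·5 + 34·4 + 16·2 + 29·3 + 9·1 + 34·3 + 8·2 + 7·2 = 421
E: 5·4 + 34·3 + 16·3 + 29·1 + 9·4 + 34·5 + 8·1 + 7·4 = 441
A: 5·3 + 34·1 + 16·5 + 29·5 + 9·5 + 34·2 + 8·3 + 7·3 = 432
D has the highest Borda score (455).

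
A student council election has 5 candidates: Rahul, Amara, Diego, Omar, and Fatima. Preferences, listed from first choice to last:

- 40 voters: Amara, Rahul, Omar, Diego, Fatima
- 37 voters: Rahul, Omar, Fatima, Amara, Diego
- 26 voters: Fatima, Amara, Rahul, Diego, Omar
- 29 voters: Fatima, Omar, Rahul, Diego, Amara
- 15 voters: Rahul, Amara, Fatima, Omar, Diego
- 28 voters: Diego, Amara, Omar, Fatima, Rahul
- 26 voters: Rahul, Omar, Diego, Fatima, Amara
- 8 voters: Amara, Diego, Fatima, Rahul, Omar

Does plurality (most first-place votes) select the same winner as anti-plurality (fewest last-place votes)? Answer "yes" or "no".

Plurality — first-place votes: Rahul 78, Amara 48, Diego 28, Omar 0, Fatima 55. Winner: Rahul.
Anti-plurality — last-place votes: Rahul 28, Amara 55, Diego 52, Omar 34, Fatima 40. Winner: Rahul.
The two methods agree.

yes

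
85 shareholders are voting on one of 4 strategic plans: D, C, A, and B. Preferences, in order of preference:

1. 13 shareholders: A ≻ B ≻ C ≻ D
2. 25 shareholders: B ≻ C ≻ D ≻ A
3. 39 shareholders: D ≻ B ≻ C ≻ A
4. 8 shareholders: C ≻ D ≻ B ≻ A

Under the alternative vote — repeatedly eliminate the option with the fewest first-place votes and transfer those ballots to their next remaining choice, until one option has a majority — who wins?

D

Round 1: D 39, C 8, A 13, B 25. Eliminate C.
Round 2: D 47, A 13, B 25. D has a majority.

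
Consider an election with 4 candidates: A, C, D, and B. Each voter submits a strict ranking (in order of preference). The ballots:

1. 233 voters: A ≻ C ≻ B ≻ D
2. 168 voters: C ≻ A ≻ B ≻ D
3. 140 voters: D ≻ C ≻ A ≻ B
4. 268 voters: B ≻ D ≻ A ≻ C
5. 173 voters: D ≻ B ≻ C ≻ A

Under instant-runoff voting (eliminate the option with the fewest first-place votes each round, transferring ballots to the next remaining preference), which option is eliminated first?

C

Round 1: A 233, C 168, D 313, B 268. Eliminate C.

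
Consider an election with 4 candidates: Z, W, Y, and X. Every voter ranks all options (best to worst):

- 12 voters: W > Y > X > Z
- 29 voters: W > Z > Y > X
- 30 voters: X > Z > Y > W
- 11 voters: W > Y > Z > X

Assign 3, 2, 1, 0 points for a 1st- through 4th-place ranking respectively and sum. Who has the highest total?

Z: 12·0 + 29·2 + 30·2 + 11·1 = 129
W: 12·3 + 29·3 + 30·0 + 11·3 = 156
Y: 12·2 + 29·1 + 30·1 + 11·2 = 105
X: 12·1 + 29·0 + 30·3 + 11·0 = 102
W has the highest Borda score (156).

W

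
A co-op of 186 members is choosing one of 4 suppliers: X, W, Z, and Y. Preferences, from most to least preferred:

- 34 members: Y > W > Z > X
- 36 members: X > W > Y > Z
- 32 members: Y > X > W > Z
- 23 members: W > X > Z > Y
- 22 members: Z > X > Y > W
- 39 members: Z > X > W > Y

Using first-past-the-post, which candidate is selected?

Y

First-place votes: X 36, W 23, Z 61, Y 66.
Y has the most first-place votes.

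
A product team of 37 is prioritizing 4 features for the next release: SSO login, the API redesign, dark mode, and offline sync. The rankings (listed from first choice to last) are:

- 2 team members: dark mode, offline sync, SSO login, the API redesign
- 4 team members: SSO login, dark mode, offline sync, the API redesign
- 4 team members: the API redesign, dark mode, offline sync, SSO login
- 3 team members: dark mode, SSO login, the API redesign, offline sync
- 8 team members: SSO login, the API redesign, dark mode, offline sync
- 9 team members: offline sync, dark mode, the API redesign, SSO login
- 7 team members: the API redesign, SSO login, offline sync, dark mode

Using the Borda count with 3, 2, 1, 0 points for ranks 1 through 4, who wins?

SSO login: 2·1 + 4·3 + 4·0 + 3·2 + 8·3 + 9·0 + 7·2 = 58
the API redesign: 2·0 + 4·0 + 4·3 + 3·1 + 8·2 + 9·1 + 7·3 = 61
dark mode: 2·3 + 4·2 + 4·2 + 3·3 + 8·1 + 9·2 + 7·0 = 57
offline sync: 2·2 + 4·1 + 4·1 + 3·0 + 8·0 + 9·3 + 7·1 = 46
the API redesign has the highest Borda score (61).

the API redesign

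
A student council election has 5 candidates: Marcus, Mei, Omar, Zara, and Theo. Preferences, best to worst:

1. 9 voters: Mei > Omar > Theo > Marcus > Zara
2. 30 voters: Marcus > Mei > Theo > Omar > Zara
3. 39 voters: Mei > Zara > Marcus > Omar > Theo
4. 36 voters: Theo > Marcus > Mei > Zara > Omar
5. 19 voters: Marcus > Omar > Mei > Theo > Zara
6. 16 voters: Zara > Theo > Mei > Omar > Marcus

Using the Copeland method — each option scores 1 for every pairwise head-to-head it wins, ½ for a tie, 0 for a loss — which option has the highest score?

Marcus

Marcus: beats Mei, Omar, Zara, and Theo → score 4.
Mei: beats Omar, Zara, and Theo; loses to Marcus → score 3.
Omar: loses to Marcus, Mei, Zara, and Theo → score 0.
Zara: beats Omar; loses to Marcus, Mei, and Theo → score 1.
Theo: beats Omar and Zara; loses to Marcus and Mei → score 2.
Marcus has the best pairwise record.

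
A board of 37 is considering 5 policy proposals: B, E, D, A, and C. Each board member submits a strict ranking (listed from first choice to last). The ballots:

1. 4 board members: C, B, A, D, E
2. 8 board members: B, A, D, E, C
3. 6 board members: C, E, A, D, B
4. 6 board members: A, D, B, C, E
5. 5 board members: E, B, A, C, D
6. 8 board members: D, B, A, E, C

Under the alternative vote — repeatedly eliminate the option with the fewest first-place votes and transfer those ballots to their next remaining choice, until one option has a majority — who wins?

Round 1: B 8, E 5, D 8, A 6, C 10. Eliminate E.
Round 2: B 13, D 8, A 6, C 10. Eliminate A.
Round 3: B 13, D 14, C 10. Eliminate C.
Round 4: B 17, D 20. D has a majority.

D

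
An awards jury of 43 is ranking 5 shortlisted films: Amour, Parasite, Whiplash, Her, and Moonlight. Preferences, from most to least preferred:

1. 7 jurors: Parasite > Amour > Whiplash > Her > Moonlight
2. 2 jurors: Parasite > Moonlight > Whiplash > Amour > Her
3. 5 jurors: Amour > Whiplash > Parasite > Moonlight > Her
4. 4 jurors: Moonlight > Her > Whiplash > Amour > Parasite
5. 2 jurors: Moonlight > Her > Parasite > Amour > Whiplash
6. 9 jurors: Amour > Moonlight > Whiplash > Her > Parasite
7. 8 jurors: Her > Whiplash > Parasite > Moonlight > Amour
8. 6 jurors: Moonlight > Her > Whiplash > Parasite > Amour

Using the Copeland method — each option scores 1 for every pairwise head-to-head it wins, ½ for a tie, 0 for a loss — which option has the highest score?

Moonlight

Amour: beats Whiplash and Her; loses to Parasite and Moonlight → score 2.
Parasite: beats Amour and Moonlight; loses to Whiplash and Her → score 2.
Whiplash: beats Parasite and Her; loses to Amour and Moonlight → score 2.
Her: beats Parasite; loses to Amour, Whiplash, and Moonlight → score 1.
Moonlight: beats Amour, Whiplash, and Her; loses to Parasite → score 3.
Moonlight has the best pairwise record.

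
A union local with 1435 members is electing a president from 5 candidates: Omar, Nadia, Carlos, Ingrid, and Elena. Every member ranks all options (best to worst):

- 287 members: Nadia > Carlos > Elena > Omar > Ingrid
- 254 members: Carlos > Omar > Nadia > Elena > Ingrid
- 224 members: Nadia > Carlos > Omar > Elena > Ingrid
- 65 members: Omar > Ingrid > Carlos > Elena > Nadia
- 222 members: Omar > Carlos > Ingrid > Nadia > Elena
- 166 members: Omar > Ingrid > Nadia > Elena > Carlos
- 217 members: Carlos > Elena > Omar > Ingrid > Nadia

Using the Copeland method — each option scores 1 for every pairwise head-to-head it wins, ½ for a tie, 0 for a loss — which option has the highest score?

Carlos

Omar: beats Nadia, Ingrid, and Elena; loses to Carlos → score 3.
Nadia: beats Ingrid and Elena; loses to Omar and Carlos → score 2.
Carlos: beats Omar, Nadia, Ingrid, and Elena → score 4.
Ingrid: loses to Omar, Nadia, Carlos, and Elena → score 0.
Elena: beats Ingrid; loses to Omar, Nadia, and Carlos → score 1.
Carlos has the best pairwise record.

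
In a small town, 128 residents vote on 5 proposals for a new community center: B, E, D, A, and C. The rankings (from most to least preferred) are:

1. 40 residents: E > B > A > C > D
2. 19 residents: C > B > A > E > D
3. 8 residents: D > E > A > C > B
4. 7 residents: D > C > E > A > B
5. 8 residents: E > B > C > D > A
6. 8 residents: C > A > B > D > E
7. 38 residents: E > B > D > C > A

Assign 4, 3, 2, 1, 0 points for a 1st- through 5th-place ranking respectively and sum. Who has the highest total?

E

B: 40·3 + 19·3 + 8·0 + 7·0 + 8·3 + 8·2 + 38·3 = 331
E: 40·4 + 19·1 + 8·3 + 7·2 + 8·4 + 8·0 + 38·4 = 401
D: 40·0 + 19·0 + 8·4 + 7·4 + 8·1 + 8·1 + 38·2 = 152
A: 40·2 + 19·2 + 8·2 + 7·1 + 8·0 + 8·3 + 38·0 = 165
C: 40·1 + 19·4 + 8·1 + 7·3 + 8·2 + 8·4 + 38·1 = 231
E has the highest Borda score (401).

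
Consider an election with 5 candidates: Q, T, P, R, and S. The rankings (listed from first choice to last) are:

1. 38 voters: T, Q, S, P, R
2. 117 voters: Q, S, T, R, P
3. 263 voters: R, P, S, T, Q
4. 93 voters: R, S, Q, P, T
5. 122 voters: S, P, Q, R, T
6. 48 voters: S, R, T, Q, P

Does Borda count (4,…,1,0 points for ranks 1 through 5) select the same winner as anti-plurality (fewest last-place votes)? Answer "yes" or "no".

yes

Borda — scores: Q 1060, T 745, P 1286, R 1807, S 1912. Winner: S.
Anti-plurality — last-place votes: Q 263, T 215, P 165, R 38, S 0. Winner: S.
The two methods agree.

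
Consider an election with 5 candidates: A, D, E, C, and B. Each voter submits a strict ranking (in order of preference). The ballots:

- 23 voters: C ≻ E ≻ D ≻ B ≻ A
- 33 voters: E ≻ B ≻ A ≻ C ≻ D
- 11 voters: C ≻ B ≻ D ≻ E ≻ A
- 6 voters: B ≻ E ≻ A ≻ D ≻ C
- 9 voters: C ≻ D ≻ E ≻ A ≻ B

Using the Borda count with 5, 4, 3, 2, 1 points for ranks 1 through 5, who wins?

E

A: 23·1 + 33·3 + 11·1 + 6·3 + 9·2 = 169
D: 23·3 + 33·1 + 11·3 + 6·2 + 9·4 = 183
E: 23·4 + 33·5 + 11·2 + 6·4 + 9·3 = 330
C: 23·5 + 33·2 + 11·5 + 6·1 + 9·5 = 287
B: 23·2 + 33·4 + 11·4 + 6·5 + 9·1 = 261
E has the highest Borda score (330).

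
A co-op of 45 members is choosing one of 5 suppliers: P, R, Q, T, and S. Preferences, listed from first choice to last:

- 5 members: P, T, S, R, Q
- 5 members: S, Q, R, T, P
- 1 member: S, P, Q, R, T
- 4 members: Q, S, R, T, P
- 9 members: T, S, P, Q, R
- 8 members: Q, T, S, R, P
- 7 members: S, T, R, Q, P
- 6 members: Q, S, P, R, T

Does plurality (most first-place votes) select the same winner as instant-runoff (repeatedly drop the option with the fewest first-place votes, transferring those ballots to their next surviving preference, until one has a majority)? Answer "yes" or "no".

yes

Plurality — first-place votes: P 5, R 0, Q 18, T 9, S 13. Winner: Q.
Instant-runoff — R1 P 5, R 0, Q 18, T 9, S 13 (R out); R2 P 5, Q 18, T 9, S 13 (P out); R3 Q 18, T 14, S 13 (S out); R4 Q 24, T 21 (Q winner). Winner: Q.
The two methods agree.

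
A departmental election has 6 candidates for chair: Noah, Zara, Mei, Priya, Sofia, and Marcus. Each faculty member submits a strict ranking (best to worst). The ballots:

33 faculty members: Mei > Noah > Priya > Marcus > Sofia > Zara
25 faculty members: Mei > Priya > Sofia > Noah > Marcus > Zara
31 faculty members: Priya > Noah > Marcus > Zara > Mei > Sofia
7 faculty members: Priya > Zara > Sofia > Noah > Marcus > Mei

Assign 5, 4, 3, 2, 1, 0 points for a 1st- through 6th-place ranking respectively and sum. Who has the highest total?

Priya

Noah: 33·4 + 25·2 + 31·4 + 7·2 = 320
Zara: 33·0 + 25·0 + 31·2 + 7·4 = 90
Mei: 33·5 + 25·5 + 31·1 + 7·0 = 321
Priya: 33·3 + 25·4 + 31·5 + 7·5 = 389
Sofia: 33·1 + 25·3 + 31·0 + 7·3 = 129
Marcus: 33·2 + 25·1 + 31·3 + 7·1 = 191
Priya has the highest Borda score (389).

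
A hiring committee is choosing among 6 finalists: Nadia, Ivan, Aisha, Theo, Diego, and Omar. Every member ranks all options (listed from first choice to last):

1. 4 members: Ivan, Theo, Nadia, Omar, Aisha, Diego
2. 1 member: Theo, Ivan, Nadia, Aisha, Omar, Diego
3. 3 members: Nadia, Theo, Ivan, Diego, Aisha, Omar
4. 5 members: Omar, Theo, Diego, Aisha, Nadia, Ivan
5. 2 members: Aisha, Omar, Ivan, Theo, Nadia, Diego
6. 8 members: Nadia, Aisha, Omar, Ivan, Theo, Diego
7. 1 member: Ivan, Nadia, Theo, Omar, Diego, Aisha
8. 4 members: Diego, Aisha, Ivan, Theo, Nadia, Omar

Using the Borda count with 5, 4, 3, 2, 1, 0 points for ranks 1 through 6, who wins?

Nadia: 4·3 + 1·3 + 3·5 + 5·1 + 2·1 + 8·5 + 1·4 + 4·1 = 85
Ivan: 4·5 + 1·4 + 3·3 + 5·0 + 2·3 + 8·2 + 1·5 + 4·3 = 72
Aisha: 4·1 + 1·2 + 3·1 + 5·2 + 2·5 + 8·4 + 1·0 + 4·4 = 77
Theo: 4·4 + 1·5 + 3·4 + 5·4 + 2·2 + 8·1 + 1·3 + 4·2 = 76
Diego: 4·0 + 1·0 + 3·2 + 5·3 + 2·0 + 8·0 + 1·1 + 4·5 = 42
Omar: 4·2 + 1·1 + 3·0 + 5·5 + 2·4 + 8·3 + 1·2 + 4·0 = 68
Nadia has the highest Borda score (85).

Nadia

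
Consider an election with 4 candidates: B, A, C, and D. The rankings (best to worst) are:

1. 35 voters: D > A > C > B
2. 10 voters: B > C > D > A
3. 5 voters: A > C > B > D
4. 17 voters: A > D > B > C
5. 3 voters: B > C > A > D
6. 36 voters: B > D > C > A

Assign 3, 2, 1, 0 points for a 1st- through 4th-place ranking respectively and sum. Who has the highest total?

B: 35·0 + 10·3 + 5·1 + 17·1 + 3·3 + 36·3 = 169
A: 35·2 + 10·0 + 5·3 + 17·3 + 3·1 + 36·0 = 139
C: 35·1 + 10·2 + 5·2 + 17·0 + 3·2 + 36·1 = 107
D: 35·3 + 10·1 + 5·0 + 17·2 + 3·0 + 36·2 = 221
D has the highest Borda score (221).

D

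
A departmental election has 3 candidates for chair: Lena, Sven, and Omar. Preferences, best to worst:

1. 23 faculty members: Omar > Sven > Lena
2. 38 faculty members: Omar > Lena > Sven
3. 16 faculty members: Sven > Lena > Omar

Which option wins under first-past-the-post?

Omar

First-place votes: Lena 0, Sven 16, Omar 61.
Omar has the most first-place votes.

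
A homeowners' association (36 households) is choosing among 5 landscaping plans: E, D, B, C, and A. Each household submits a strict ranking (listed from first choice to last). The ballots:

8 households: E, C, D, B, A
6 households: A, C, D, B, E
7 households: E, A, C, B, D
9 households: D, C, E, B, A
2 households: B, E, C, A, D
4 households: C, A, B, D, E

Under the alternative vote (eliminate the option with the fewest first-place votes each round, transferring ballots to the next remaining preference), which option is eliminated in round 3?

D

Round 1: E 15, D 9, B 2, C 4, A 6. Eliminate B.
Round 2: E 17, D 9, C 4, A 6. Eliminate C.
Round 3: E 17, D 9, A 10. Eliminate D.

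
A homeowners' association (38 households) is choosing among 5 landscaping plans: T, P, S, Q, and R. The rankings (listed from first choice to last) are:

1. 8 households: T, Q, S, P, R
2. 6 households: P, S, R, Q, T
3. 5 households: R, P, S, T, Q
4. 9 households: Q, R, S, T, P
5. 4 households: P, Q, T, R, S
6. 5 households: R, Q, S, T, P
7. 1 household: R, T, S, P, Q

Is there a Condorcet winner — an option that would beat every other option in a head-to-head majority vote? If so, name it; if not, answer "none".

Q

Q vs T: 24–14 for Q.
Q vs P: 22–16 for Q.
Q vs S: 26–12 for Q.
Q vs R: 21–17 for Q.
Q beats every other option head-to-head.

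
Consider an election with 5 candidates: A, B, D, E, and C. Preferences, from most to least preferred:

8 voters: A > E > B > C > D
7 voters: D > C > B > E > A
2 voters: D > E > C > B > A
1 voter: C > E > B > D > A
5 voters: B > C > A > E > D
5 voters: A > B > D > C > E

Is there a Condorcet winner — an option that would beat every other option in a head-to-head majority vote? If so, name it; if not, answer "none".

B

B vs A: 15–13 for B.
B vs D: 19–9 for B.
B vs E: 17–11 for B.
B vs C: 18–10 for B.
B beats every other option head-to-head.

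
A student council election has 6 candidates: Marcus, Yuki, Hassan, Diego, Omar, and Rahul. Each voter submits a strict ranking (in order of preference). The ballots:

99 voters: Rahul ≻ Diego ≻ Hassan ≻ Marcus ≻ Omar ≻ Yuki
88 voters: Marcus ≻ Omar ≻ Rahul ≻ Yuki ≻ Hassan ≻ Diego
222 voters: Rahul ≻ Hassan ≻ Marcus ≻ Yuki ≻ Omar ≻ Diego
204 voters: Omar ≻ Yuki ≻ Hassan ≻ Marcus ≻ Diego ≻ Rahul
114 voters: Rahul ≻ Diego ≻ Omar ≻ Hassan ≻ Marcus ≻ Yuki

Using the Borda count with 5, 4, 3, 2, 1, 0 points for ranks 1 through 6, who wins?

Rahul

Marcus: 99·2 + 88·5 + 222·3 + 204·2 + 114·1 = 1826
Yuki: 99·0 + 88·2 + 222·2 + 204·4 + 114·0 = 1436
Hassan: 99·3 + 88·1 + 222·4 + 204·3 + 114·2 = 2113
Diego: 99·4 + 88·0 + 222·0 + 204·1 + 114·4 = 1056
Omar: 99·1 + 88·4 + 222·1 + 204·5 + 114·3 = 2035
Rahul: 99·5 + 88·3 + 222·5 + 204·0 + 114·5 = 2439
Rahul has the highest Borda score (2439).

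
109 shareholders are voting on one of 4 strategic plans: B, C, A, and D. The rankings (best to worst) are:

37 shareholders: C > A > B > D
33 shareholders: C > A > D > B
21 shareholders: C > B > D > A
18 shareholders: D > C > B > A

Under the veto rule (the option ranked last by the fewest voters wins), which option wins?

Last-place votes: B 33, C 0, A 39, D 37.
C is ranked last by the fewest voters, so C wins.

C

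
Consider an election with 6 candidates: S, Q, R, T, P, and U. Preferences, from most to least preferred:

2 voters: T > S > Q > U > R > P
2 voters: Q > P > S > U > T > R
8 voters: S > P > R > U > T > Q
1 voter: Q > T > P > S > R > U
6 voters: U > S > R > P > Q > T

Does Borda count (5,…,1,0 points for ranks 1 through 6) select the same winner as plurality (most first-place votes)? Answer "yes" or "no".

yes

Borda — scores: S 80, Q 27, R 45, T 24, P 55, U 54. Winner: S.
Plurality — first-place votes: S 8, Q 3, R 0, T 2, P 0, U 6. Winner: S.
The two methods agree.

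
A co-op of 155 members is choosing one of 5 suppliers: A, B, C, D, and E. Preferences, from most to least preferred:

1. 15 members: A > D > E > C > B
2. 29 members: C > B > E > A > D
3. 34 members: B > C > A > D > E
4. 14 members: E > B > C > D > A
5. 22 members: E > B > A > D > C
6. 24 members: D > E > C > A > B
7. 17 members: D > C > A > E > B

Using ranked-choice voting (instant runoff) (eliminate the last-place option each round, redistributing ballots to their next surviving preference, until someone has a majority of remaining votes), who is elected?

B

Round 1: A 15, B 34, C 29, D 41, E 36. Eliminate A.
Round 2: B 34, C 29, D 56, E 36. Eliminate C.
Round 3: B 63, D 56, E 36. Eliminate E.
Round 4: B 99, D 56. B has a majority.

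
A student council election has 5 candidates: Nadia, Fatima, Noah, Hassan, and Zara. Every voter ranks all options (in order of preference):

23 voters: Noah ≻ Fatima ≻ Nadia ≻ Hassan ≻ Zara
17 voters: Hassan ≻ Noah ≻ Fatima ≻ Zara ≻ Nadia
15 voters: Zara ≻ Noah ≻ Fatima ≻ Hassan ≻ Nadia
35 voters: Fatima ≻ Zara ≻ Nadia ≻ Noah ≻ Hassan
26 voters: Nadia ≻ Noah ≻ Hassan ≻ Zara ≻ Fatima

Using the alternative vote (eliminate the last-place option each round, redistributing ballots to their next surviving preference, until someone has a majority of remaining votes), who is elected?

Round 1: Nadia 26, Fatima 35, Noah 23, Hassan 17, Zara 15. Eliminate Zara.
Round 2: Nadia 26, Fatima 35, Noah 38, Hassan 17. Eliminate Hassan.
Round 3: Nadia 26, Fatima 35, Noah 55. Eliminate Nadia.
Round 4: Fatima 35, Noah 81. Noah has a majority.

Noah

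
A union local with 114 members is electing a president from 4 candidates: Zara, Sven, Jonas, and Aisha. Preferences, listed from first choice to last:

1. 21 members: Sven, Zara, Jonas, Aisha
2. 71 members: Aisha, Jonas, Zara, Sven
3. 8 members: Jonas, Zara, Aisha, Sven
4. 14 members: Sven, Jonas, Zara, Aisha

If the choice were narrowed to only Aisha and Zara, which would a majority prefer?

Aisha

Voters preferring Aisha to Zara: 71; preferring Zara to Aisha: 43.
Aisha wins the head-to-head.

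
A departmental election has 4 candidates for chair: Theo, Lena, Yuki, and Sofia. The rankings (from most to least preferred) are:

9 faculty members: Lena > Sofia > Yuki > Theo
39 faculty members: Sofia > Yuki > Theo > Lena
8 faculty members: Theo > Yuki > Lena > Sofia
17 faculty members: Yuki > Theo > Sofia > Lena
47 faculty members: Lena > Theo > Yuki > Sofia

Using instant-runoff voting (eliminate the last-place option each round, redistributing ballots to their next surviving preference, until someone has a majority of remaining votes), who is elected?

Round 1: Theo 8, Lena 56, Yuki 17, Sofia 39. Eliminate Theo.
Round 2: Lena 56, Yuki 25, Sofia 39. Eliminate Yuki.
Round 3: Lena 64, Sofia 56. Lena has a majority.

Lena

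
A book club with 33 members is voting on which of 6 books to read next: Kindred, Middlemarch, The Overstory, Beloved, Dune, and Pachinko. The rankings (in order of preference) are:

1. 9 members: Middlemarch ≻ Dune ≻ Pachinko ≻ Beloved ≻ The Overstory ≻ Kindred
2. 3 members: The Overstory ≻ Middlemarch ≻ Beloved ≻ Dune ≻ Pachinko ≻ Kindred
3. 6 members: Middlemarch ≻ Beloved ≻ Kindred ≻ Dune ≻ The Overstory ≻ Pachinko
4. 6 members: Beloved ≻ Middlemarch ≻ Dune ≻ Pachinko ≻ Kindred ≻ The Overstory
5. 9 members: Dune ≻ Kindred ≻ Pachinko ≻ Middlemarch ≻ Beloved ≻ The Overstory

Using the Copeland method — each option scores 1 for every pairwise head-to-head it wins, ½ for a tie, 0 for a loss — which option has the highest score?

Middlemarch

Kindred: beats The Overstory; loses to Middlemarch, Beloved, Dune, and Pachinko → score 1.
Middlemarch: beats Kindred, The Overstory, Beloved, Dune, and Pachinko → score 5.
The Overstory: loses to Kindred, Middlemarch, Beloved, Dune, and Pachinko → score 0.
Beloved: beats Kindred and The Overstory; loses to Middlemarch, Dune, and Pachinko → score 2.
Dune: beats Kindred, The Overstory, Beloved, and Pachinko; loses to Middlemarch → score 4.
Pachinko: beats Kindred, The Overstory, and Beloved; loses to Middlemarch and Dune → score 3.
Middlemarch has the best pairwise record.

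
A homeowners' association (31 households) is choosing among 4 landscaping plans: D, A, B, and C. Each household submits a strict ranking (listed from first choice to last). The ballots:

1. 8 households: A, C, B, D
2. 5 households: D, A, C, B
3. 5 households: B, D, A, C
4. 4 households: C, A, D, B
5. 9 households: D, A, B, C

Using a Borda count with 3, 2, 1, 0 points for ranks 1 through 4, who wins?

A

D: 8·0 + 5·3 + 5·2 + 4·1 + 9·3 = 56
A: 8·3 + 5·2 + 5·1 + 4·2 + 9·2 = 65
B: 8·1 + 5·0 + 5·3 + 4·0 + 9·1 = 32
C: 8·2 + 5·1 + 5·0 + 4·3 + 9·0 = 33
A has the highest Borda score (65).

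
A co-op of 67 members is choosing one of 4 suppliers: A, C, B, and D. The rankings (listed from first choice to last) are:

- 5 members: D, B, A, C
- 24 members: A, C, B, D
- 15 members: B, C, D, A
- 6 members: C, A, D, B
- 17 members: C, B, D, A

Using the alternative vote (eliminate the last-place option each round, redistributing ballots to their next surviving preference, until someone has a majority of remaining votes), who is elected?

Round 1: A 24, C 23, B 15, D 5. Eliminate D.
Round 2: A 24, C 23, B 20. Eliminate B.
Round 3: A 29, C 38. C has a majority.

C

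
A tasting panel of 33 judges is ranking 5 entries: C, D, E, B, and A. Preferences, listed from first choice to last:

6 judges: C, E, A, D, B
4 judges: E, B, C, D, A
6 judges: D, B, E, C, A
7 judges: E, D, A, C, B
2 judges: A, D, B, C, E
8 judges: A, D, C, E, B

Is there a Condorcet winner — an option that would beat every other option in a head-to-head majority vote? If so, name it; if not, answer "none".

E vs C: 17–16 for E.
E vs D: 17–16 for E.
E vs B: 25–8 for E.
E vs A: 23–10 for E.
E beats every other option head-to-head.

E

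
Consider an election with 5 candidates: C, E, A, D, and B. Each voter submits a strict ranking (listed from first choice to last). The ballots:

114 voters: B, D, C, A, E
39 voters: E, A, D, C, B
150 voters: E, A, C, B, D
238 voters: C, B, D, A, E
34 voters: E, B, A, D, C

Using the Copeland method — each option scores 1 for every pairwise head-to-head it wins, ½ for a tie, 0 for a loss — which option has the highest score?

C: beats E, A, D, and B → score 4.
E: loses to C, A, D, and B → score 0.
A: beats E; loses to C, D, and B → score 1.
D: beats E and A; loses to C and B → score 2.
B: beats E, A, and D; loses to C → score 3.
C has the best pairwise record.

C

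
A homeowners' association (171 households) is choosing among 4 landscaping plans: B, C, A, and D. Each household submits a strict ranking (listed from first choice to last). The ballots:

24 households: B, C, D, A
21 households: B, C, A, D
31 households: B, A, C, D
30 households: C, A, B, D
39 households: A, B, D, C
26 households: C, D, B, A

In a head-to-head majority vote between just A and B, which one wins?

Voters preferring A to B: 69; preferring B to A: 102.
B wins the head-to-head.

B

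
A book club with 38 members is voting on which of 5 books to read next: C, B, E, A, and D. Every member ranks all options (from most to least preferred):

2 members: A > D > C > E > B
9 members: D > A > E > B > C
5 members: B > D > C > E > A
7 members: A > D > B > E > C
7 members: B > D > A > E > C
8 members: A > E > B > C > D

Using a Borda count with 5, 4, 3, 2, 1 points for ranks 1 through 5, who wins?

C: 2·3 + 9·1 + 5·3 + 7·1 + 7·1 + 8·2 = 60
B: 2·1 + 9·2 + 5·5 + 7·3 + 7·5 + 8·3 = 125
E: 2·2 + 9·3 + 5·2 + 7·2 + 7·2 + 8·4 = 101
A: 2·5 + 9·4 + 5·1 + 7·5 + 7·3 + 8·5 = 147
D: 2·4 + 9·5 + 5·4 + 7·4 + 7·4 + 8·1 = 137
A has the highest Borda score (147).

A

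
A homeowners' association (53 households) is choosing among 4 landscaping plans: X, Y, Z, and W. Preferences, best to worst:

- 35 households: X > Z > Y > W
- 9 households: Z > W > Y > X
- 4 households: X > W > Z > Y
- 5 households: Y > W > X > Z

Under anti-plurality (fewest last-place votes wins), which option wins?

Last-place votes: X 9, Y 4, Z 5, W 35.
Y is ranked last by the fewest voters, so Y wins.

Y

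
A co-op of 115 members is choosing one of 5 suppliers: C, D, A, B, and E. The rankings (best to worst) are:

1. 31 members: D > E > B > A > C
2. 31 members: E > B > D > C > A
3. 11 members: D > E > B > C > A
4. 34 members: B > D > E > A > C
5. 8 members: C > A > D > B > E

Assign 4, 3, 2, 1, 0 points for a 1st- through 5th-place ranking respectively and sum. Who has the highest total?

C: 31·0 + 31·1 + 11·1 + 34·0 + 8·4 = 74
D: 31·4 + 31·2 + 11·4 + 34·3 + 8·2 = 348
A: 31·1 + 31·0 + 11·0 + 34·1 + 8·3 = 89
B: 31·2 + 31·3 + 11·2 + 34·4 + 8·1 = 321
E: 31·3 + 31·4 + 11·3 + 34·2 + 8·0 = 318
D has the highest Borda score (348).

D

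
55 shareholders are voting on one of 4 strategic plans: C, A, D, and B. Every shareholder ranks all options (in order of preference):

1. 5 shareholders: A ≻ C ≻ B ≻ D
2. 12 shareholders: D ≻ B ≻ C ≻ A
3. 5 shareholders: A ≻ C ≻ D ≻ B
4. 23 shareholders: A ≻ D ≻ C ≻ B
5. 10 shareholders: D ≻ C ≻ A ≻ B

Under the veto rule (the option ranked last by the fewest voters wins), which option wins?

Last-place votes: C 0, A 12, D 5, B 38.
C is ranked last by the fewest voters, so C wins.

C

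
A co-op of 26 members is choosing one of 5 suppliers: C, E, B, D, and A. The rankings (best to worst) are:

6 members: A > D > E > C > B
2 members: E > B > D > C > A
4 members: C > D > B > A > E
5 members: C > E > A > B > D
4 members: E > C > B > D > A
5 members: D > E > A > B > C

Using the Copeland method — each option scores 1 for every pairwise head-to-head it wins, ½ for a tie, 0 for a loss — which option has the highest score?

D

C: beats B and A; ties D; loses to E → score 2.5.
E: beats C, B, and A; loses to D → score 3.
B: loses to C, E, D, and A → score 0.
D: beats E, B, and A; ties C → score 3.5.
A: beats B; loses to C, E, and D → score 1.
D has the best pairwise record.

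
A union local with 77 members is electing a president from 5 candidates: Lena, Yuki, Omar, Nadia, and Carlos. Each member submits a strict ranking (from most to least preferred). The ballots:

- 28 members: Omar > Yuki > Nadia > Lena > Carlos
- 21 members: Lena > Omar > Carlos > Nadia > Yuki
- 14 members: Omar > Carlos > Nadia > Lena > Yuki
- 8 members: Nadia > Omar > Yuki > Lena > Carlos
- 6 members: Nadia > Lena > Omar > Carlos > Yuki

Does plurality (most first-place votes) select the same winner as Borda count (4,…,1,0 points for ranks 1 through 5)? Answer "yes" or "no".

Plurality — first-place votes: Lena 21, Yuki 0, Omar 42, Nadia 14, Carlos 0. Winner: Omar.
Borda — scores: Lena 152, Yuki 100, Omar 267, Nadia 161, Carlos 90. Winner: Omar.
The two methods agree.

yes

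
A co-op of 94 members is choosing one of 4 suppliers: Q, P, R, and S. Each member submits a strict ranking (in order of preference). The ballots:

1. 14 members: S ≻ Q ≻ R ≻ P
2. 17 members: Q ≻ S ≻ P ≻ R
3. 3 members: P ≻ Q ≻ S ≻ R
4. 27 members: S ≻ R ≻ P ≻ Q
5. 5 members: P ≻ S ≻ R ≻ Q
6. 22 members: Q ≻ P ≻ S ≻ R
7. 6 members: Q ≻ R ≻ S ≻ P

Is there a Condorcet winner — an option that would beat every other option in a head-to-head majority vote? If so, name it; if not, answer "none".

Q

Q vs P: 59–35 for Q.
Q vs R: 62–32 for Q.
Q vs S: 48–46 for Q.
Q beats every other option head-to-head.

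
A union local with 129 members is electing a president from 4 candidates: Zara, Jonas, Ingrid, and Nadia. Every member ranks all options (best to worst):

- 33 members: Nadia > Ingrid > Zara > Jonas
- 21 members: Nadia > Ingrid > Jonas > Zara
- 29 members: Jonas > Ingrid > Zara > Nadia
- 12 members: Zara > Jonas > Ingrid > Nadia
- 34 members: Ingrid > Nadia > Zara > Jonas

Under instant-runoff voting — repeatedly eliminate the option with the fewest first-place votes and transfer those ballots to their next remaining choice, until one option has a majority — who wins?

Round 1: Zara 12, Jonas 29, Ingrid 34, Nadia 54. Eliminate Zara.
Round 2: Jonas 41, Ingrid 34, Nadia 54. Eliminate Ingrid.
Round 3: Jonas 41, Nadia 88. Nadia has a majority.

Nadia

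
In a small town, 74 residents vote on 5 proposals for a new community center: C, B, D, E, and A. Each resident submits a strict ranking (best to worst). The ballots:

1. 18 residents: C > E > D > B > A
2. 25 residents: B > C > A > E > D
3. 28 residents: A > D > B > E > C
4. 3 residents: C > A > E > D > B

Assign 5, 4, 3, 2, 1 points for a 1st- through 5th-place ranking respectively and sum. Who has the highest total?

C: 18·5 + 25·4 + 28·1 + 3·5 = 233
B: 18·2 + 25·5 + 28·3 + 3·1 = 248
D: 18·3 + 25·1 + 28·4 + 3·2 = 197
E: 18·4 + 25·2 + 28·2 + 3·3 = 187
A: 18·1 + 25·3 + 28·5 + 3·4 = 245
B has the highest Borda score (248).

B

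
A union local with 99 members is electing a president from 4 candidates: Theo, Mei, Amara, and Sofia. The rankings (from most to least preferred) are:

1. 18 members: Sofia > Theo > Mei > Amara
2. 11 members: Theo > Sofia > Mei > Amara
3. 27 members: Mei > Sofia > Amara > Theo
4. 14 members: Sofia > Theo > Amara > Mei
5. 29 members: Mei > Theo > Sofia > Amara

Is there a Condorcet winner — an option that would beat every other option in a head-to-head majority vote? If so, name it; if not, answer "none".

Mei vs Theo: 56–43 for Mei.
Mei vs Amara: 85–14 for Mei.
Mei vs Sofia: 56–43 for Mei.
Mei beats every other option head-to-head.

Mei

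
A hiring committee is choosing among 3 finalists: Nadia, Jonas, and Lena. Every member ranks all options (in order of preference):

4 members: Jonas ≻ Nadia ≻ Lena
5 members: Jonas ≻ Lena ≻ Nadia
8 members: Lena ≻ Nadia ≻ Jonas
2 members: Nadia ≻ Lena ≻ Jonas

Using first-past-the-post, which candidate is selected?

Jonas

First-place votes: Nadia 2, Jonas 9, Lena 8.
Jonas has the most first-place votes.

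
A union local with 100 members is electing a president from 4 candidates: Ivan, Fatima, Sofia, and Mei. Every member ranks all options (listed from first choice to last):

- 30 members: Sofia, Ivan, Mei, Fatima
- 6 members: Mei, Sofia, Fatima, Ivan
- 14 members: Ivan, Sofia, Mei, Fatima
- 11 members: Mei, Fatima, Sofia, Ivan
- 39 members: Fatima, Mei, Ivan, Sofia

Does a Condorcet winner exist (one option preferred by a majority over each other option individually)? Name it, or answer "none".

Mei

Mei vs Ivan: 56–44 for Mei.
Mei vs Fatima: 61–39 for Mei.
Mei vs Sofia: 56–44 for Mei.
Mei beats every other option head-to-head.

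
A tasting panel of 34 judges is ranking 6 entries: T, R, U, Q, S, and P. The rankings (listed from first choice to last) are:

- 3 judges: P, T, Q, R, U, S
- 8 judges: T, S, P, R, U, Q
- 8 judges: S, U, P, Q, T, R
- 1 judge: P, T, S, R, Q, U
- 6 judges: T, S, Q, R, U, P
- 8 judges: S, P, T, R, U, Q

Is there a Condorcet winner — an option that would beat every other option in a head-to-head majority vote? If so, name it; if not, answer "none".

Checking pairwise contests:
P beats T 20–14.
T beats R 34–0.
T beats U 26–8.
T beats Q 26–8.
T beats S 18–16.
S beats P 30–4.
Every option loses at least one head-to-head, so there is no Condorcet winner.

none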